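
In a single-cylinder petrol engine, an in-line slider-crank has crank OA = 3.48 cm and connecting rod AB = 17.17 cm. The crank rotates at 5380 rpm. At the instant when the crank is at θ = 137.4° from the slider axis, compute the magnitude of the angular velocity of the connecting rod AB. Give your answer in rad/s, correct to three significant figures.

ω = 563.4 rad/s (converted from 5380 rpm).
The rod makes angle φ with the slider axis where L sinφ = r sinθ; differentiating, L cosφ·φ̇ = r ω cosθ.
L cosφ = √(L² − r² sin²θ) = 0.17008 m.
|ω_rod| = r ω |cosθ| / √(L² − r² sin²θ) = 0.0348·563.4·0.73610/0.17008 = 84.856 rad/s.

84.9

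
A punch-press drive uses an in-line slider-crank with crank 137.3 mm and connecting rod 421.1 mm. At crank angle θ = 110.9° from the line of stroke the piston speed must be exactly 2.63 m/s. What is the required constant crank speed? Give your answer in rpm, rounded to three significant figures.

223

For an in-line slider-crank, |v_piston| = rω|sinθ|·[1 + r cosθ/√(L² − r² sin²θ)].
With r = 0.1373 m, L = 0.4211 m, θ = 110.9°: the bracketed kinematic factor |dx/dθ| = 0.1126 m.
ω = v/|dx/dθ| = 2.63/0.1126 = 23.356 rad/s.
N = 60ω/(2π) = 223.04 rpm.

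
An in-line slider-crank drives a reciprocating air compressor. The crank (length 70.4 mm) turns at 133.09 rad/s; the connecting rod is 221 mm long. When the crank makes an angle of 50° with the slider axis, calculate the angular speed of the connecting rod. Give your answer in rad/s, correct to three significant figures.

ω = 133.1 rad/s
The rod makes angle φ with the slider axis where L sinφ = r sinθ; differentiating, L cosφ·φ̇ = r ω cosθ.
L cosφ = √(L² − r² sin²θ) = 0.21432 m.
|ω_rod| = r ω |cosθ| / √(L² − r² sin²θ) = 0.0704·133.1·0.64279/0.21432 = 28.101 rad/s.

28.1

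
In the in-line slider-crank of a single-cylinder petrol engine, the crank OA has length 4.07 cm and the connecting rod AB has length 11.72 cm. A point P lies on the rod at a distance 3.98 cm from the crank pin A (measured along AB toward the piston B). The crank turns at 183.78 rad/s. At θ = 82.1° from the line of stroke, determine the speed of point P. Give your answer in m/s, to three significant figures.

ω = 183.8 rad/s.  Crank-pin speed |V_A| = rω = 7.4798 m/s, perpendicular to OA.
Rod angle: sinφ = −(r/L) sinθ ⇒ φ = -20.119°; ω_rod = −rω cosθ/√(L²−r²sin²θ) = -9.3419 rad/s.
V_P = V_A + ω_rod × AP, with AP = 0.0398 m along the rod.
Components: V_Px = −rω sinθ − a·ω_rod·sinφ = -7.5368 m/s;  V_Py = rω cosθ + a·ω_rod·cosφ = +0.67894 m/s.
|V_P| = √(V_Px² + V_Py²) = 7.5673 m/s.

7.57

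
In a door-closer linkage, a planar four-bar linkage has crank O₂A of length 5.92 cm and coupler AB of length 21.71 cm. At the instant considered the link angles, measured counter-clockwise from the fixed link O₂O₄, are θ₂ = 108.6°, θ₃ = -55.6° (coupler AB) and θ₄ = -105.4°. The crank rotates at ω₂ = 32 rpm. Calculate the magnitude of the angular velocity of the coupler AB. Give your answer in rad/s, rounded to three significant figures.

ω₂ = 3.351 rad/s (from 32 rpm).
Differentiating the loop-closure r₂e^{iθ₂}+r₃e^{iθ₃}=r₁+r₄e^{iθ₄} gives r₂ω₂e^{iθ₂}+r₃ω₃e^{iθ₃}=r₄ω₄e^{iθ₄}.
Eliminating the other unknown: ω₃ = r₂ω₂ sin(θ₄−θ₂) / [r₃ sin(θ₃−θ₄)].
Numerator sine = +0.55919; denominator sine = +0.76380.
Result = 0.0592·3.351·(+0.55919) / (0.2171·(+0.76380)) = +0.669 rad/s; magnitude 0.669 rad/s.

0.669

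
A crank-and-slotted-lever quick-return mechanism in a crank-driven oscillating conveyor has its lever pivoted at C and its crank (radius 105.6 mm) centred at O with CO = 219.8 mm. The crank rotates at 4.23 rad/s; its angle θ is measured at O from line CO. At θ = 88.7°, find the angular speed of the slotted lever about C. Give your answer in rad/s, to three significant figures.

0.816

ω = 4.23 rad/s
Crank pin A relative to C: A = (d + r cosθ, r sinθ); lever angle φ = atan2(r sinθ, d + r cosθ).
Differentiating tanφ: φ̇ = rω(d cosθ + r)/(d² + r² + 2dr cosθ).
d² + r² + 2dr cosθ = |CA|² = 0.0605166 m²;  d cosθ + r = +0.11059 m.
|ω_lever| = |0.1056·4.23·+0.11059| / 0.0605166 = 0.81627 rad/s.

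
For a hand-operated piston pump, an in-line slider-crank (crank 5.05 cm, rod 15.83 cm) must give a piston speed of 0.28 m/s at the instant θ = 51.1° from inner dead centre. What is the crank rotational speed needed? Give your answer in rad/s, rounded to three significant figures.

For an in-line slider-crank, |v_piston| = rω|sinθ|·[1 + r cosθ/√(L² − r² sin²θ)].
With r = 0.0505 m, L = 0.1583 m, θ = 51.1°: the bracketed kinematic factor |dx/dθ| = 0.047429 m.
ω = v/|dx/dθ| = 0.28/0.047429 = 5.9036 rad/s.

5.90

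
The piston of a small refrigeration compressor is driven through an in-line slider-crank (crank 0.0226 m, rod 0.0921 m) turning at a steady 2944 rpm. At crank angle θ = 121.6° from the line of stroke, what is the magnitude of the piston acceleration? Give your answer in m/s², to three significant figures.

ω = 2π·2944/60 = 308.3 rad/s
x(θ) = r cosθ + √(L² − r² sin²θ); with ω constant, a = ω²·d²x/dθ².
d²x/dθ² = −r cosθ − r²(cos2θ)/√u − r⁴ sin²2θ/(4u^{3/2}),  u = L² − r² sin²θ = 0.00811188 m².
Substituting r = 0.0226 m, L = 0.0921 m, θ = 121.6°: d²x/dθ² = +0.014328 m.
a = ω²·d²x/dθ² = (308.3)²·(+0.014328) = +1361.8 m/s²;  |a| = 1361.8 m/s².

1360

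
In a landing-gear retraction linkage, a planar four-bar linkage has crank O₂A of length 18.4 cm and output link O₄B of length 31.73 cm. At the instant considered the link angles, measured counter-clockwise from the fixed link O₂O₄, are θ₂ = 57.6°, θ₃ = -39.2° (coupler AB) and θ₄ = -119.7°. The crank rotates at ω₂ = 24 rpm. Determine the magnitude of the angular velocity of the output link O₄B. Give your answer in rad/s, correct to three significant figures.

1.47

ω₂ = 2.513 rad/s (from 24 rpm).
Differentiating the loop-closure r₂e^{iθ₂}+r₃e^{iθ₃}=r₁+r₄e^{iθ₄} gives r₂ω₂e^{iθ₂}+r₃ω₃e^{iθ₃}=r₄ω₄e^{iθ₄}.
Eliminating the other unknown: ω₄ = r₂ω₂ sin(θ₂−θ₃) / [r₄ sin(θ₄−θ₃)].
Numerator sine = +0.99297; denominator sine = -0.98629.
Result = 0.184·2.513·(+0.99297) / (0.3173·(-0.98629)) = -1.4673 rad/s; magnitude 1.4673 rad/s.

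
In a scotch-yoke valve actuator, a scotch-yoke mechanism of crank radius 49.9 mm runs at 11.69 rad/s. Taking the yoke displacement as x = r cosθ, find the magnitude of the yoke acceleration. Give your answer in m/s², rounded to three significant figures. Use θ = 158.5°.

6.34

ω = 11.69 rad/s
x = r cosθ ⇒ ẍ = −rω² cosθ (ω constant).
|a| = rω²|cosθ| = 0.0499·(11.69)²·|cos 158.5°| = 6.3446 m/s².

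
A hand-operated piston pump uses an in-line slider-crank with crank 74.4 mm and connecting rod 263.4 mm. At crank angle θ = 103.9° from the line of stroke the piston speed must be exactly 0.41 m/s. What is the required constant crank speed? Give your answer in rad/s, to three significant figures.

6.11

For an in-line slider-crank, |v_piston| = rω|sinθ|·[1 + r cosθ/√(L² − r² sin²θ)].
With r = 0.0744 m, L = 0.2634 m, θ = 103.9°: the bracketed kinematic factor |dx/dθ| = 0.067125 m.
ω = v/|dx/dθ| = 0.41/0.067125 = 6.108 rad/s.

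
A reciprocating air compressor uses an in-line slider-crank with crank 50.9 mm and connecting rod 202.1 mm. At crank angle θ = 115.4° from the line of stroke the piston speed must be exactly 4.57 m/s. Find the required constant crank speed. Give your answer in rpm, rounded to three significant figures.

1070

For an in-line slider-crank, |v_piston| = rω|sinθ|·[1 + r cosθ/√(L² − r² sin²θ)].
With r = 0.0509 m, L = 0.2021 m, θ = 115.4°: the bracketed kinematic factor |dx/dθ| = 0.040879 m.
ω = v/|dx/dθ| = 4.57/0.040879 = 111.79 rad/s.
N = 60ω/(2π) = 1067.6 rpm.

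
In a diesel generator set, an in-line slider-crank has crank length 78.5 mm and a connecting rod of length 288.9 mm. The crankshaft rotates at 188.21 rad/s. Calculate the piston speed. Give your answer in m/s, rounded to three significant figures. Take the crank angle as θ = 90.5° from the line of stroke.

14.7

ω = 188.2 rad/s
For an in-line slider-crank, x = r cosθ + √(L² − r² sin²θ), so v = −rω sinθ·[1 + r cosθ/√(L² − r² sin²θ)].
With r = 0.0785 m, L = 0.2889 m, θ = 90.5°: √(L² − r² sin²θ) = 0.27803 m.
v = −0.0785·188.2·0.99996·[1 + 0.0785·-0.00873/0.27803] = -14.738 m/s.
|v| = 14.738 m/s.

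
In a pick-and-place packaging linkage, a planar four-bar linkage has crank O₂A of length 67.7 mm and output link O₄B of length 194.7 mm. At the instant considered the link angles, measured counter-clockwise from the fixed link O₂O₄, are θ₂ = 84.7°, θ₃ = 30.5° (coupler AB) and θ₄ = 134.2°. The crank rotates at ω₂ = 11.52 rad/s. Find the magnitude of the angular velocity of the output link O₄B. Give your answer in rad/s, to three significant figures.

ω₂ = 11.52 rad/s
Differentiating the loop-closure r₂e^{iθ₂}+r₃e^{iθ₃}=r₁+r₄e^{iθ₄} gives r₂ω₂e^{iθ₂}+r₃ω₃e^{iθ₃}=r₄ω₄e^{iθ₄}.
Eliminating the other unknown: ω₄ = r₂ω₂ sin(θ₂−θ₃) / [r₄ sin(θ₄−θ₃)].
Numerator sine = +0.81106; denominator sine = +0.97155.
Result = 0.0677·11.52·(+0.81106) / (0.1947·(+0.97155)) = +3.344 rad/s; magnitude 3.344 rad/s.

3.34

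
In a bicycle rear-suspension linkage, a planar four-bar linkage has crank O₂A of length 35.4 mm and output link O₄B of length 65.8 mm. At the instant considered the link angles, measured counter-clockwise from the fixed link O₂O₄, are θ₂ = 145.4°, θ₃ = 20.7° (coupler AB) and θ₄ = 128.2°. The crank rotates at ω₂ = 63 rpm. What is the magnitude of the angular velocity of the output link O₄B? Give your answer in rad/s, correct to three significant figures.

ω₂ = 6.597 rad/s (from 63 rpm).
Differentiating the loop-closure r₂e^{iθ₂}+r₃e^{iθ₃}=r₁+r₄e^{iθ₄} gives r₂ω₂e^{iθ₂}+r₃ω₃e^{iθ₃}=r₄ω₄e^{iθ₄}.
Eliminating the other unknown: ω₄ = r₂ω₂ sin(θ₂−θ₃) / [r₄ sin(θ₄−θ₃)].
Numerator sine = +0.82214; denominator sine = +0.95372.
Result = 0.0354·6.597·(+0.82214) / (0.0658·(+0.95372)) = +3.0597 rad/s; magnitude 3.0597 rad/s.

3.06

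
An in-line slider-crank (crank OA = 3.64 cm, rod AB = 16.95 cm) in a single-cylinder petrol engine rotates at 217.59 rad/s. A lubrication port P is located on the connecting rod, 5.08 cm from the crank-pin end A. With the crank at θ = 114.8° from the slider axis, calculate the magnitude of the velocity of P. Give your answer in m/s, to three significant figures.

7.37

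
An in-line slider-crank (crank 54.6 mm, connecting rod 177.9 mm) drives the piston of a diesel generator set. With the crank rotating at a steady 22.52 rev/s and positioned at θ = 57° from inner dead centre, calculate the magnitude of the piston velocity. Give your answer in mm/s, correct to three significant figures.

ω = 2π·22.5 = 141.5 rad/s
For an in-line slider-crank, x = r cosθ + √(L² − r² sin²θ), so v = −rω sinθ·[1 + r cosθ/√(L² − r² sin²θ)].
With r = 0.0546 m, L = 0.1779 m, θ = 57°: √(L² − r² sin²θ) = 0.17191 m.
v = −0.0546·141.5·0.83867·[1 + 0.0546·0.54464/0.17191] = -7.6002 m/s.
|v| = 7.6002 m/s = 7600.2 mm/s.

7600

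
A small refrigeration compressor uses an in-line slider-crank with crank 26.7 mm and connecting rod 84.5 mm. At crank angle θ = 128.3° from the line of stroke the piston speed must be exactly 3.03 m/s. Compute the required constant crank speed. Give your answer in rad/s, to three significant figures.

181

For an in-line slider-crank, |v_piston| = rω|sinθ|·[1 + r cosθ/√(L² − r² sin²θ)].
With r = 0.0267 m, L = 0.0845 m, θ = 128.3°: the bracketed kinematic factor |dx/dθ| = 0.016718 m.
ω = v/|dx/dθ| = 3.03/0.016718 = 181.24 rad/s.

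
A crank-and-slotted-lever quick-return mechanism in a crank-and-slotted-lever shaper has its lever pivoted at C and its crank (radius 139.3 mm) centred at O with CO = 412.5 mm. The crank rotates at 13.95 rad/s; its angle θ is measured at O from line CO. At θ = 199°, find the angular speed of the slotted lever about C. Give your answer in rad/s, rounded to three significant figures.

6.02

ω = 13.95 rad/s
Crank pin A relative to C: A = (d + r cosθ, r sinθ); lever angle φ = atan2(r sinθ, d + r cosθ).
Differentiating tanφ: φ̇ = rω(d cosθ + r)/(d² + r² + 2dr cosθ).
d² + r² + 2dr cosθ = |CA|² = 0.0808994 m²;  d cosθ + r = -0.25073 m.
|ω_lever| = |0.1393·13.95·-0.25073| / 0.0808994 = 6.0225 rad/s.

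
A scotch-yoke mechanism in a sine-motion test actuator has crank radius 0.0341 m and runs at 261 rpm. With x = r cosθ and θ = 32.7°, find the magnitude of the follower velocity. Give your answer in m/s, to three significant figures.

0.504

ω = 27.33 rad/s (from 261 rpm).
x = r cosθ ⇒ ẋ = −rω sinθ.
|v| = rω|sinθ| = 0.0341·27.33·|sin 32.7°| = 0.50351 m/s.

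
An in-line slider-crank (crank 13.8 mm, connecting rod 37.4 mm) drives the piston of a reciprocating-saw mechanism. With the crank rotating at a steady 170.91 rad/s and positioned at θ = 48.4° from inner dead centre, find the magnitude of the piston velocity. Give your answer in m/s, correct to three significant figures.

2.21

ω = 170.9 rad/s
For an in-line slider-crank, x = r cosθ + √(L² − r² sin²θ), so v = −rω sinθ·[1 + r cosθ/√(L² − r² sin²θ)].
With r = 0.0138 m, L = 0.0374 m, θ = 48.4°: √(L² − r² sin²θ) = 0.035948 m.
v = −0.0138·170.9·0.74780·[1 + 0.0138·0.66393/0.035948] = -2.2133 m/s.
|v| = 2.2133 m/s.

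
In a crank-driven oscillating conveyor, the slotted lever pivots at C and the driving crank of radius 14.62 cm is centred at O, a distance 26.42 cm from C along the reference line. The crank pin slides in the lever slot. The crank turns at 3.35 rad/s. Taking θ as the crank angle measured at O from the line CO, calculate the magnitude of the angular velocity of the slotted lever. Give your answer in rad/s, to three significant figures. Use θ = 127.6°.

ω = 3.35 rad/s
Crank pin A relative to C: A = (d + r cosθ, r sinθ); lever angle φ = atan2(r sinθ, d + r cosθ).
Differentiating tanφ: φ̇ = rω(d cosθ + r)/(d² + r² + 2dr cosθ).
d² + r² + 2dr cosθ = |CA|² = 0.0440411 m²;  d cosθ + r = -0.015 m.
|ω_lever| = |0.1462·3.35·-0.015| / 0.0440411 = 0.16682 rad/s.

0.167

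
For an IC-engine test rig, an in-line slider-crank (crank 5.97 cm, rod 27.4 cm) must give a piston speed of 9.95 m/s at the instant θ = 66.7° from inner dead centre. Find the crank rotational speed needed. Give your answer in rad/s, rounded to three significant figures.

167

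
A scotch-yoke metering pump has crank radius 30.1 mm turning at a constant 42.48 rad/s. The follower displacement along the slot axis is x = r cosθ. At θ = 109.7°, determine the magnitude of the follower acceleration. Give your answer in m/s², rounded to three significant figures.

ω = 42.48 rad/s
x = r cosθ ⇒ ẍ = −rω² cosθ (ω constant).
|a| = rω²|cosθ| = 0.0301·(42.48)²·|cos 109.7°| = 18.31 m/s².

18.3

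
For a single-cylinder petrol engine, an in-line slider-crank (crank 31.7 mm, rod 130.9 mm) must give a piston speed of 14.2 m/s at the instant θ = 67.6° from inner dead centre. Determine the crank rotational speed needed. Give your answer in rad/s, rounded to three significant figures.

443

For an in-line slider-crank, |v_piston| = rω|sinθ|·[1 + r cosθ/√(L² − r² sin²θ)].
With r = 0.0317 m, L = 0.1309 m, θ = 67.6°: the bracketed kinematic factor |dx/dθ| = 0.032083 m.
ω = v/|dx/dθ| = 14.2/0.032083 = 442.6 rad/s.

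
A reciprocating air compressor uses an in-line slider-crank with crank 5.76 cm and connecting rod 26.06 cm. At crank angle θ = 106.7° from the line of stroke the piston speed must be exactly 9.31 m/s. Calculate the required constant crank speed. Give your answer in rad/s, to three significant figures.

For an in-line slider-crank, |v_piston| = rω|sinθ|·[1 + r cosθ/√(L² − r² sin²θ)].
With r = 0.0576 m, L = 0.2606 m, θ = 106.7°: the bracketed kinematic factor |dx/dθ| = 0.051585 m.
ω = v/|dx/dθ| = 9.31/0.051585 = 180.48 rad/s.

180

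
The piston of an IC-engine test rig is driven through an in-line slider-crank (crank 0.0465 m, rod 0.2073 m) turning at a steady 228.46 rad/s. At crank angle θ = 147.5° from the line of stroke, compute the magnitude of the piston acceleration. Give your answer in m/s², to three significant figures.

1810

ω = 228.5 rad/s
x(θ) = r cosθ + √(L² − r² sin²θ); with ω constant, a = ω²·d²x/dθ².
d²x/dθ² = −r cosθ − r²(cos2θ)/√u − r⁴ sin²2θ/(4u^{3/2}),  u = L² − r² sin²θ = 0.0423491 m².
Substituting r = 0.0465 m, L = 0.2073 m, θ = 147.5°: d²x/dθ² = +0.034667 m.
a = ω²·d²x/dθ² = (228.5)²·(+0.034667) = +1809.4 m/s²;  |a| = 1809.4 m/s².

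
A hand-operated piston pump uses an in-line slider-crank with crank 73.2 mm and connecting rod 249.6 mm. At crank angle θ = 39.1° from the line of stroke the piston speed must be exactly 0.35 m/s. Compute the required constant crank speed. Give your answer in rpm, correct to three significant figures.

For an in-line slider-crank, |v_piston| = rω|sinθ|·[1 + r cosθ/√(L² − r² sin²θ)].
With r = 0.0732 m, L = 0.2496 m, θ = 39.1°: the bracketed kinematic factor |dx/dθ| = 0.056857 m.
ω = v/|dx/dθ| = 0.35/0.056857 = 6.1558 rad/s.
N = 60ω/(2π) = 58.784 rpm.

58.8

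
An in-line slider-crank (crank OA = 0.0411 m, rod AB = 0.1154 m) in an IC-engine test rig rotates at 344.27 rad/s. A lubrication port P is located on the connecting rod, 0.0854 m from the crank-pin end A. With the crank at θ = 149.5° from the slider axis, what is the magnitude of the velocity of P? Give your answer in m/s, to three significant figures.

ω = 344.3 rad/s.  Crank-pin speed |V_A| = rω = 14.149 m/s, perpendicular to OA.
Rod angle: sinφ = −(r/L) sinθ ⇒ φ = -10.414°; ω_rod = −rω cosθ/√(L²−r²sin²θ) = +107.42 rad/s.
V_P = V_A + ω_rod × AP, with AP = 0.0854 m along the rod.
Components: V_Px = −rω sinθ − a·ω_rod·sinφ = -5.5232 m/s;  V_Py = rω cosθ + a·ω_rod·cosφ = -3.1694 m/s.
|V_P| = √(V_Px² + V_Py²) = 6.368 m/s.

6.37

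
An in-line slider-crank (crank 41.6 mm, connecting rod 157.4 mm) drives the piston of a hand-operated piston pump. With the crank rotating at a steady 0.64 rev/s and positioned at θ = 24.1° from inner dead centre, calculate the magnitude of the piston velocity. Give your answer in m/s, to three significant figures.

0.0849

ω = 2π·0.64 = 4.021 rad/s
For an in-line slider-crank, x = r cosθ + √(L² − r² sin²θ), so v = −rω sinθ·[1 + r cosθ/√(L² − r² sin²θ)].
With r = 0.0416 m, L = 0.1574 m, θ = 24.1°: √(L² − r² sin²θ) = 0.15648 m.
v = −0.0416·4.021·0.40833·[1 + 0.0416·0.91283/0.15648] = -0.084883 m/s.
|v| = 0.084883 m/s.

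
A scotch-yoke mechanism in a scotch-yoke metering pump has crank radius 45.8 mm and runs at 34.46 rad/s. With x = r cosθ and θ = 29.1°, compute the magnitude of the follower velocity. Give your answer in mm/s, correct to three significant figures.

ω = 34.46 rad/s
x = r cosθ ⇒ ẋ = −rω sinθ.
|v| = rω|sinθ| = 0.0458·34.46·|sin 29.1°| = 0.76757 m/s = 767.57 mm/s.

768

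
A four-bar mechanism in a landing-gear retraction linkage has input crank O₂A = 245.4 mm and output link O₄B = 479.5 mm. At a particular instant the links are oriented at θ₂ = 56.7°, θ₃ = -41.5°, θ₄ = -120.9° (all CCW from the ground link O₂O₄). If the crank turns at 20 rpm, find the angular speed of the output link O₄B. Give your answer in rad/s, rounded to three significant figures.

1.08

ω₂ = 2.094 rad/s (from 20 rpm).
Differentiating the loop-closure r₂e^{iθ₂}+r₃e^{iθ₃}=r₁+r₄e^{iθ₄} gives r₂ω₂e^{iθ₂}+r₃ω₃e^{iθ₃}=r₄ω₄e^{iθ₄}.
Eliminating the other unknown: ω₄ = r₂ω₂ sin(θ₂−θ₃) / [r₄ sin(θ₄−θ₃)].
Numerator sine = +0.98978; denominator sine = -0.98294.
Result = 0.2454·2.094·(+0.98978) / (0.4795·(-0.98294)) = -1.0793 rad/s; magnitude 1.0793 rad/s.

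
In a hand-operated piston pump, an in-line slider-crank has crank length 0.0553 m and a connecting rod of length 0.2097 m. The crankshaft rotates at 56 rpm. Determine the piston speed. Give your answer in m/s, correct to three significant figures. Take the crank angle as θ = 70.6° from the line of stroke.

0.334

ω = 2π·56/60 = 5.864 rad/s
For an in-line slider-crank, x = r cosθ + √(L² − r² sin²θ), so v = −rω sinθ·[1 + r cosθ/√(L² − r² sin²θ)].
With r = 0.0553 m, L = 0.2097 m, θ = 70.6°: √(L² − r² sin²θ) = 0.20311 m.
v = −0.0553·5.864·0.94322·[1 + 0.0553·0.33216/0.20311] = -0.33355 m/s.
|v| = 0.33355 m/s.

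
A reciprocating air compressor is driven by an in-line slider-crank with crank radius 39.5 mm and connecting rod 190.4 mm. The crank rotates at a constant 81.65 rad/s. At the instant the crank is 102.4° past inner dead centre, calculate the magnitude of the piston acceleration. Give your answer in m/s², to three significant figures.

ω = 81.65 rad/s
x(θ) = r cosθ + √(L² − r² sin²θ); with ω constant, a = ω²·d²x/dθ².
d²x/dθ² = −r cosθ − r²(cos2θ)/√u − r⁴ sin²2θ/(4u^{3/2}),  u = L² − r² sin²θ = 0.0347639 m².
Substituting r = 0.0395 m, L = 0.1904 m, θ = 102.4°: d²x/dθ² = +0.016062 m.
a = ω²·d²x/dθ² = (81.65)²·(+0.016062) = +107.08 m/s²;  |a| = 107.08 m/s².

107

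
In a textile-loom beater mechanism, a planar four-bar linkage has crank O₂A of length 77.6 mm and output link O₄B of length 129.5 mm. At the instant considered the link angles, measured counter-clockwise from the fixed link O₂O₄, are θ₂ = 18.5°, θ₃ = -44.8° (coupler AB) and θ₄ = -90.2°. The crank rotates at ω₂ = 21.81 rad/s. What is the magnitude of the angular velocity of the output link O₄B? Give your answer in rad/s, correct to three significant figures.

16.4

ω₂ = 21.81 rad/s
Differentiating the loop-closure r₂e^{iθ₂}+r₃e^{iθ₃}=r₁+r₄e^{iθ₄} gives r₂ω₂e^{iθ₂}+r₃ω₃e^{iθ₃}=r₄ω₄e^{iθ₄}.
Eliminating the other unknown: ω₄ = r₂ω₂ sin(θ₂−θ₃) / [r₄ sin(θ₄−θ₃)].
Numerator sine = +0.89337; denominator sine = -0.71203.
Result = 0.0776·21.81·(+0.89337) / (0.1295·(-0.71203)) = -16.398 rad/s; magnitude 16.398 rad/s.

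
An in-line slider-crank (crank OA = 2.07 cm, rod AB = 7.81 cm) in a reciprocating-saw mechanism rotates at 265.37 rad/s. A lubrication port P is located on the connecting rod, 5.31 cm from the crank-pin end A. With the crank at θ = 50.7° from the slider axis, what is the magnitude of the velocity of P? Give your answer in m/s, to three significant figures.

4.88

ω = 265.4 rad/s.  Crank-pin speed |V_A| = rω = 5.4932 m/s, perpendicular to OA.
Rod angle: sinφ = −(r/L) sinθ ⇒ φ = -11.835°; ω_rod = −rω cosθ/√(L²−r²sin²θ) = -45.516 rad/s.
V_P = V_A + ω_rod × AP, with AP = 0.0531 m along the rod.
Components: V_Px = −rω sinθ − a·ω_rod·sinφ = -4.7465 m/s;  V_Py = rω cosθ + a·ω_rod·cosφ = +1.1137 m/s.
|V_P| = √(V_Px² + V_Py²) = 4.8755 m/s.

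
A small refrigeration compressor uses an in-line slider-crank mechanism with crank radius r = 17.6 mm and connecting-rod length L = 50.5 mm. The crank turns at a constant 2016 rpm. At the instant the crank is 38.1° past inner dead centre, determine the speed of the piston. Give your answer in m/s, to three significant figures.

ω = 2π·2016/60 = 211.1 rad/s
For an in-line slider-crank, x = r cosθ + √(L² − r² sin²θ), so v = −rω sinθ·[1 + r cosθ/√(L² − r² sin²θ)].
With r = 0.0176 m, L = 0.0505 m, θ = 38.1°: √(L² − r² sin²θ) = 0.049318 m.
v = −0.0176·211.1·0.61704·[1 + 0.0176·0.78694/0.049318] = -2.9365 m/s.
|v| = 2.9365 m/s.

2.94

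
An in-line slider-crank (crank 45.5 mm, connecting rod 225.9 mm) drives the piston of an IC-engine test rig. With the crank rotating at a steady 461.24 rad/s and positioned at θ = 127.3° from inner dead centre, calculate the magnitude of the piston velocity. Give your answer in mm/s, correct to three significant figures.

14600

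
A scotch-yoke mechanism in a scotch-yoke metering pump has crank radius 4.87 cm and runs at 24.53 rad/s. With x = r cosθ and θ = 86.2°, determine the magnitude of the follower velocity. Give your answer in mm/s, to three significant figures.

1190

ω = 24.53 rad/s
x = r cosθ ⇒ ẋ = −rω sinθ.
|v| = rω|sinθ| = 0.0487·24.53·|sin 86.2°| = 1.192 m/s = 1192 mm/s.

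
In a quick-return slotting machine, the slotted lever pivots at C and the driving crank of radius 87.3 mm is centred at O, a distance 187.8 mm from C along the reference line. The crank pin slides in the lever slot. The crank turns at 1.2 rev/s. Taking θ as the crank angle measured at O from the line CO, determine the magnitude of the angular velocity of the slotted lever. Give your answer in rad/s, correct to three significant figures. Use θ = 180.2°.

ω = 7.54 rad/s (from 1.2 rev/s).
Crank pin A relative to C: A = (d + r cosθ, r sinθ); lever angle φ = atan2(r sinθ, d + r cosθ).
Differentiating tanφ: φ̇ = rω(d cosθ + r)/(d² + r² + 2dr cosθ).
d² + r² + 2dr cosθ = |CA|² = 0.0101004 m²;  d cosθ + r = -0.1005 m.
|ω_lever| = |0.0873·7.54·-0.1005| / 0.0101004 = 6.5493 rad/s.

6.55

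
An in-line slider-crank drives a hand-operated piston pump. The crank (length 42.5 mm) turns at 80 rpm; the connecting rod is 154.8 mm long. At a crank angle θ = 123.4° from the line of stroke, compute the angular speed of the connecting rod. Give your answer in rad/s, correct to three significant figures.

ω = 8.378 rad/s (converted from 80 rpm).
The rod makes angle φ with the slider axis where L sinφ = r sinθ; differentiating, L cosφ·φ̇ = r ω cosθ.
L cosφ = √(L² − r² sin²θ) = 0.15068 m.
|ω_rod| = r ω |cosθ| / √(L² − r² sin²θ) = 0.0425·8.378·0.55048/0.15068 = 1.3008 rad/s.

1.30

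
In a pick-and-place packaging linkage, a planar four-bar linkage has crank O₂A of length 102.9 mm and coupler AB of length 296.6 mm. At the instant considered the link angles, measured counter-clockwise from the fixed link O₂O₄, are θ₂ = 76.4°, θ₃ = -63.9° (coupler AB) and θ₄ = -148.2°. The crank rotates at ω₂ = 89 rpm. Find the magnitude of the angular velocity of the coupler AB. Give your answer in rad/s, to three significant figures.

ω₂ = 9.32 rad/s (from 89 rpm).
Differentiating the loop-closure r₂e^{iθ₂}+r₃e^{iθ₃}=r₁+r₄e^{iθ₄} gives r₂ω₂e^{iθ₂}+r₃ω₃e^{iθ₃}=r₄ω₄e^{iθ₄}.
Eliminating the other unknown: ω₃ = r₂ω₂ sin(θ₄−θ₂) / [r₃ sin(θ₃−θ₄)].
Numerator sine = +0.70215; denominator sine = +0.99506.
Result = 0.1029·9.32·(+0.70215) / (0.2966·(+0.99506)) = +2.2816 rad/s; magnitude 2.2816 rad/s.

2.28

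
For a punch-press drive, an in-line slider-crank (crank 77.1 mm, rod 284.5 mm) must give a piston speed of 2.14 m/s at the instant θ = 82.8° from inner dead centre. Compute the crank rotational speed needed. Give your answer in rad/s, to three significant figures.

27.0

For an in-line slider-crank, |v_piston| = rω|sinθ|·[1 + r cosθ/√(L² − r² sin²θ)].
With r = 0.0771 m, L = 0.2845 m, θ = 82.8°: the bracketed kinematic factor |dx/dθ| = 0.079189 m.
ω = v/|dx/dθ| = 2.14/0.079189 = 27.024 rad/s.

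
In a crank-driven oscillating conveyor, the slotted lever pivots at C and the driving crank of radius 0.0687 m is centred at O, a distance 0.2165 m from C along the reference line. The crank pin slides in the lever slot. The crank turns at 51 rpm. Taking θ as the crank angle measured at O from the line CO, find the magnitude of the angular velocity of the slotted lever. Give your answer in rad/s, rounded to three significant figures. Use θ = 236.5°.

ω = 5.341 rad/s (from 51 rpm).
Crank pin A relative to C: A = (d + r cosθ, r sinθ); lever angle φ = atan2(r sinθ, d + r cosθ).
Differentiating tanφ: φ̇ = rω(d cosθ + r)/(d² + r² + 2dr cosθ).
d² + r² + 2dr cosθ = |CA|² = 0.0351734 m²;  d cosθ + r = -0.050794 m.
|ω_lever| = |0.0687·5.341·-0.050794| / 0.0351734 = 0.52985 rad/s.

0.530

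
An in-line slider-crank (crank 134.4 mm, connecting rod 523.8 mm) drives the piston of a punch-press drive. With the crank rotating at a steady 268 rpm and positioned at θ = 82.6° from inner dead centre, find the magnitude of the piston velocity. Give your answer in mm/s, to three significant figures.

ω = 2π·268/60 = 28.06 rad/s
For an in-line slider-crank, x = r cosθ + √(L² − r² sin²θ), so v = −rω sinθ·[1 + r cosθ/√(L² − r² sin²θ)].
With r = 0.1344 m, L = 0.5238 m, θ = 82.6°: √(L² − r² sin²θ) = 0.50656 m.
v = −0.1344·28.06·0.99167·[1 + 0.1344·0.12880/0.50656] = -3.8683 m/s.
|v| = 3.8683 m/s = 3868.3 mm/s.

3870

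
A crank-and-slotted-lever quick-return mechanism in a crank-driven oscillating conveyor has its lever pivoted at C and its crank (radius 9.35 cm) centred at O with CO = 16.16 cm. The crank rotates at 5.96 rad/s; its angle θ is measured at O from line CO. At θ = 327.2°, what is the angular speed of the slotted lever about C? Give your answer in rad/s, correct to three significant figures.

ω = 5.96 rad/s
Crank pin A relative to C: A = (d + r cosθ, r sinθ); lever angle φ = atan2(r sinθ, d + r cosθ).
Differentiating tanφ: φ̇ = rω(d cosθ + r)/(d² + r² + 2dr cosθ).
d² + r² + 2dr cosθ = |CA|² = 0.0602581 m²;  d cosθ + r = +0.22934 m.
|ω_lever| = |0.0935·5.96·+0.22934| / 0.0602581 = 2.1209 rad/s.

2.12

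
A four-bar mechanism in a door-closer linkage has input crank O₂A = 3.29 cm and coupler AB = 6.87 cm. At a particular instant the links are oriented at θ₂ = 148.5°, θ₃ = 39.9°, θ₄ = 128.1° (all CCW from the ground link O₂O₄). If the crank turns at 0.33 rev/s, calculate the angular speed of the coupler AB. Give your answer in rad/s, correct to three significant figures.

ω₂ = 2.073 rad/s (from 0.33 rev/s).
Differentiating the loop-closure r₂e^{iθ₂}+r₃e^{iθ₃}=r₁+r₄e^{iθ₄} gives r₂ω₂e^{iθ₂}+r₃ω₃e^{iθ₃}=r₄ω₄e^{iθ₄}.
Eliminating the other unknown: ω₃ = r₂ω₂ sin(θ₄−θ₂) / [r₃ sin(θ₃−θ₄)].
Numerator sine = -0.34857; denominator sine = -0.99951.
Result = 0.0329·2.073·(-0.34857) / (0.0687·(-0.99951)) = +0.34629 rad/s; magnitude 0.34629 rad/s.

0.346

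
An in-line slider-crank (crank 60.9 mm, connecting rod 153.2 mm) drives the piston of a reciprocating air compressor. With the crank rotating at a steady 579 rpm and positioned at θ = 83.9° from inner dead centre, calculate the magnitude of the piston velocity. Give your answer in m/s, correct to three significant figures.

3.84

ω = 2π·579/60 = 60.63 rad/s
For an in-line slider-crank, x = r cosθ + √(L² − r² sin²θ), so v = −rω sinθ·[1 + r cosθ/√(L² − r² sin²θ)].
With r = 0.0609 m, L = 0.1532 m, θ = 83.9°: √(L² − r² sin²θ) = 0.14072 m.
v = −0.0609·60.63·0.99434·[1 + 0.0609·0.10626/0.14072] = -3.8405 m/s.
|v| = 3.8405 m/s.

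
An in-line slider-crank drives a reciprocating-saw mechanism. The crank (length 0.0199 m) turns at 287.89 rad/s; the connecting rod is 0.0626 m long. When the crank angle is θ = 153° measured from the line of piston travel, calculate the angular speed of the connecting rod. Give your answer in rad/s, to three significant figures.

ω = 287.9 rad/s
The rod makes angle φ with the slider axis where L sinφ = r sinθ; differentiating, L cosφ·φ̇ = r ω cosθ.
L cosφ = √(L² − r² sin²θ) = 0.061945 m.
|ω_rod| = r ω |cosθ| / √(L² − r² sin²θ) = 0.0199·287.9·0.89101/0.061945 = 82.406 rad/s.

82.4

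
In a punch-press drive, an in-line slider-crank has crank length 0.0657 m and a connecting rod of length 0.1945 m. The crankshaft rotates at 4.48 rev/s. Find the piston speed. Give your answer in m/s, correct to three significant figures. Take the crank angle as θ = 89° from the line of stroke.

1.86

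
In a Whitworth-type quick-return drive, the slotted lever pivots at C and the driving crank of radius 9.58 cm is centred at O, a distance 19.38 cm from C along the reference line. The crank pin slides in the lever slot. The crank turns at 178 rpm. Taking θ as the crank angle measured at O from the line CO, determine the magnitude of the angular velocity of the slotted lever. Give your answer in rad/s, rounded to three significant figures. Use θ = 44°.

ω = 18.64 rad/s (from 178 rpm).
Crank pin A relative to C: A = (d + r cosθ, r sinθ); lever angle φ = atan2(r sinθ, d + r cosθ).
Differentiating tanφ: φ̇ = rω(d cosθ + r)/(d² + r² + 2dr cosθ).
d² + r² + 2dr cosθ = |CA|² = 0.0734467 m²;  d cosθ + r = +0.23521 m.
|ω_lever| = |0.0958·18.64·+0.23521| / 0.0734467 = 5.7187 rad/s.

5.72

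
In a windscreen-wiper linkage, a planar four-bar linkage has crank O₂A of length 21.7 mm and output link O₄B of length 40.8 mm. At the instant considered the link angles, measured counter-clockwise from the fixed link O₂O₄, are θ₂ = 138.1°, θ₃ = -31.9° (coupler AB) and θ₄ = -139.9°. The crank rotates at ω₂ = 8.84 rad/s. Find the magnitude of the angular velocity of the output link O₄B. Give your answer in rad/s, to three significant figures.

ω₂ = 8.84 rad/s
Differentiating the loop-closure r₂e^{iθ₂}+r₃e^{iθ₃}=r₁+r₄e^{iθ₄} gives r₂ω₂e^{iθ₂}+r₃ω₃e^{iθ₃}=r₄ω₄e^{iθ₄}.
Eliminating the other unknown: ω₄ = r₂ω₂ sin(θ₂−θ₃) / [r₄ sin(θ₄−θ₃)].
Numerator sine = +0.17365; denominator sine = -0.95106.
Result = 0.0217·8.84·(+0.17365) / (0.0408·(-0.95106)) = -0.85845 rad/s; magnitude 0.85845 rad/s.

0.858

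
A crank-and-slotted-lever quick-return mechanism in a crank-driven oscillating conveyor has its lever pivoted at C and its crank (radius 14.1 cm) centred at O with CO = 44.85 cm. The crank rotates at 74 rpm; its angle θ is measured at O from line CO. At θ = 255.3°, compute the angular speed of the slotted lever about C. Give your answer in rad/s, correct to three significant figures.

0.157

ω = 7.749 rad/s (from 74 rpm).
Crank pin A relative to C: A = (d + r cosθ, r sinθ); lever angle φ = atan2(r sinθ, d + r cosθ).
Differentiating tanφ: φ̇ = rω(d cosθ + r)/(d² + r² + 2dr cosθ).
d² + r² + 2dr cosθ = |CA|² = 0.188939 m²;  d cosθ + r = +0.02719 m.
|ω_lever| = |0.141·7.749·+0.02719| / 0.188939 = 0.15724 rad/s.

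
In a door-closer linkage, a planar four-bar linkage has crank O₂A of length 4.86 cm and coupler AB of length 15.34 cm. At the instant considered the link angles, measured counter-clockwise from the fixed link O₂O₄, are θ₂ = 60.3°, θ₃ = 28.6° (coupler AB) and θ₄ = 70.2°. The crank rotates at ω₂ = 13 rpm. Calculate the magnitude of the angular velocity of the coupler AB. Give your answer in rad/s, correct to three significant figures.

ω₂ = 1.361 rad/s (from 13 rpm).
Differentiating the loop-closure r₂e^{iθ₂}+r₃e^{iθ₃}=r₁+r₄e^{iθ₄} gives r₂ω₂e^{iθ₂}+r₃ω₃e^{iθ₃}=r₄ω₄e^{iθ₄}.
Eliminating the other unknown: ω₃ = r₂ω₂ sin(θ₄−θ₂) / [r₃ sin(θ₃−θ₄)].
Numerator sine = +0.17193; denominator sine = -0.66393.
Result = 0.0486·1.361·(+0.17193) / (0.1534·(-0.66393)) = -0.11169 rad/s; magnitude 0.11169 rad/s.

0.112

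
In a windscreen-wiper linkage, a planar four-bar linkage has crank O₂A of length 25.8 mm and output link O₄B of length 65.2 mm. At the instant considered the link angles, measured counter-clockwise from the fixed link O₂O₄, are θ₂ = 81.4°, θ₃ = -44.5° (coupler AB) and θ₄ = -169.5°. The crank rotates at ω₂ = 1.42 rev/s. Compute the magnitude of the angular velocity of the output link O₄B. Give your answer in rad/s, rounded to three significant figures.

ω₂ = 8.922 rad/s (from 1.42 rev/s).
Differentiating the loop-closure r₂e^{iθ₂}+r₃e^{iθ₃}=r₁+r₄e^{iθ₄} gives r₂ω₂e^{iθ₂}+r₃ω₃e^{iθ₃}=r₄ω₄e^{iθ₄}.
Eliminating the other unknown: ω₄ = r₂ω₂ sin(θ₂−θ₃) / [r₄ sin(θ₄−θ₃)].
Numerator sine = +0.81004; denominator sine = -0.81915.
Result = 0.0258·8.922·(+0.81004) / (0.0652·(-0.81915)) = -3.4913 rad/s; magnitude 3.4913 rad/s.

3.49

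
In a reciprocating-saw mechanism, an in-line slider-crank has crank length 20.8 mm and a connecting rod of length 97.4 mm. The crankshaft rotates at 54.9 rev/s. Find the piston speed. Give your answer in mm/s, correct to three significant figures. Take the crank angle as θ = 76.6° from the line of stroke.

ω = 2π·54.9 = 344.9 rad/s
For an in-line slider-crank, x = r cosθ + √(L² − r² sin²θ), so v = −rω sinθ·[1 + r cosθ/√(L² − r² sin²θ)].
With r = 0.0208 m, L = 0.0974 m, θ = 76.6°: √(L² − r² sin²θ) = 0.095275 m.
v = −0.0208·344.9·0.97278·[1 + 0.0208·0.23175/0.095275] = -7.3327 m/s.
|v| = 7.3327 m/s = 7332.7 mm/s.

7330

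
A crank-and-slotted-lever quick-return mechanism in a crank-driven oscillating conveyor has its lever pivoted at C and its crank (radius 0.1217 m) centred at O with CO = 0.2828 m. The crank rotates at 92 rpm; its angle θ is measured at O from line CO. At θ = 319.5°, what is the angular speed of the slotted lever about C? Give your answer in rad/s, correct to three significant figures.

2.68

ω = 9.634 rad/s (from 92 rpm).
Crank pin A relative to C: A = (d + r cosθ, r sinθ); lever angle φ = atan2(r sinθ, d + r cosθ).
Differentiating tanφ: φ̇ = rω(d cosθ + r)/(d² + r² + 2dr cosθ).
d² + r² + 2dr cosθ = |CA|² = 0.147128 m²;  d cosθ + r = +0.33674 m.
|ω_lever| = |0.1217·9.634·+0.33674| / 0.147128 = 2.6835 rad/s.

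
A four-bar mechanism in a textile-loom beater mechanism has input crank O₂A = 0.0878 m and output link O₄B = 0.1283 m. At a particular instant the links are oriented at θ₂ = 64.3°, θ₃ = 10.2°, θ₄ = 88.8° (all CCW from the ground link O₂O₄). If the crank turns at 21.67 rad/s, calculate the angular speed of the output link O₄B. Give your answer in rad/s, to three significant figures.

12.3

ω₂ = 21.67 rad/s
Differentiating the loop-closure r₂e^{iθ₂}+r₃e^{iθ₃}=r₁+r₄e^{iθ₄} gives r₂ω₂e^{iθ₂}+r₃ω₃e^{iθ₃}=r₄ω₄e^{iθ₄}.
Eliminating the other unknown: ω₄ = r₂ω₂ sin(θ₂−θ₃) / [r₄ sin(θ₄−θ₃)].
Numerator sine = +0.81004; denominator sine = +0.98027.
Result = 0.0878·21.67·(+0.81004) / (0.1283·(+0.98027)) = +12.254 rad/s; magnitude 12.254 rad/s.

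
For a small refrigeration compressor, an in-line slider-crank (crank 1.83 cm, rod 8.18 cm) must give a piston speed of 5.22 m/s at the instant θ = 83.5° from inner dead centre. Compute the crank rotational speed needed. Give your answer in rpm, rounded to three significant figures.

2670

For an in-line slider-crank, |v_piston| = rω|sinθ|·[1 + r cosθ/√(L² − r² sin²θ)].
With r = 0.0183 m, L = 0.0818 m, θ = 83.5°: the bracketed kinematic factor |dx/dθ| = 0.018655 m.
ω = v/|dx/dθ| = 5.22/0.018655 = 279.82 rad/s.
N = 60ω/(2π) = 2672.1 rpm.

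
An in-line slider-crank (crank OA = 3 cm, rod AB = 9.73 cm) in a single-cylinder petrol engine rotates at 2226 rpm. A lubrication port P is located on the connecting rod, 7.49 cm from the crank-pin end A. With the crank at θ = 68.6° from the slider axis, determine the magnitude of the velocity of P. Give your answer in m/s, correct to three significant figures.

ω = 233.1 rad/s.  Crank-pin speed |V_A| = rω = 6.9932 m/s, perpendicular to OA.
Rod angle: sinφ = −(r/L) sinθ ⇒ φ = -16.682°; ω_rod = −rω cosθ/√(L²−r²sin²θ) = -27.377 rad/s.
V_P = V_A + ω_rod × AP, with AP = 0.0749 m along the rod.
Components: V_Px = −rω sinθ − a·ω_rod·sinφ = -7.0997 m/s;  V_Py = rω cosθ + a·ω_rod·cosφ = +0.58743 m/s.
|V_P| = √(V_Px² + V_Py²) = 7.1239 m/s.

7.12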